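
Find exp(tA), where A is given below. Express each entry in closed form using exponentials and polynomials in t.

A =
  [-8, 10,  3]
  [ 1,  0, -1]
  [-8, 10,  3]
e^{tA} =
  [2*t - 1 + 2*exp(-5*t), 2 - 2*exp(-5*t), -2*t + 1 - exp(-5*t)]
  [t, 1, -t]
  [2*t - 2 + 2*exp(-5*t), 2 - 2*exp(-5*t), -2*t + 2 - exp(-5*t)]

Strategy: write A = P · J · P⁻¹ where J is a Jordan canonical form, so e^{tA} = P · e^{tJ} · P⁻¹, and e^{tJ} can be computed block-by-block.

A has Jordan form
J =
  [-5, 0, 0]
  [ 0, 0, 1]
  [ 0, 0, 0]
(up to reordering of blocks).

Per-block formulas:
  For a 1×1 block at λ = -5: exp(t · [-5]) = [e^(-5t)].
  For a 2×2 Jordan block J_2(0): exp(t · J_2(0)) = e^(0t)·(I + t·N), where N is the 2×2 nilpotent shift.

After assembling e^{tJ} and conjugating by P, we get:

e^{tA} =
  [2*t - 1 + 2*exp(-5*t), 2 - 2*exp(-5*t), -2*t + 1 - exp(-5*t)]
  [t, 1, -t]
  [2*t - 2 + 2*exp(-5*t), 2 - 2*exp(-5*t), -2*t + 2 - exp(-5*t)]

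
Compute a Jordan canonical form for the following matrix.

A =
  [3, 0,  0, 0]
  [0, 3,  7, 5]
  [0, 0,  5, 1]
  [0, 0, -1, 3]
J_1(3) ⊕ J_1(3) ⊕ J_2(4)

The characteristic polynomial is
  det(x·I − A) = x^4 - 14*x^3 + 73*x^2 - 168*x + 144 = (x - 4)^2*(x - 3)^2

Eigenvalues and multiplicities (the geometric multiplicity of λ is n − rank(A − λI), which equals the number of Jordan blocks for λ):
  λ = 3: algebraic multiplicity = 2, geometric multiplicity = 2
  λ = 4: algebraic multiplicity = 2, geometric multiplicity = 1

Determining the block sizes for each eigenvalue:
  λ = 3: gm = am = 2, so every block has size 1 → block sizes [1, 1]
  λ = 4: one block (gm = 1), so the single block has size am = 2 → block sizes [2]

Assembling the blocks gives a Jordan form
J =
  [3, 0, 0, 0]
  [0, 3, 0, 0]
  [0, 0, 4, 1]
  [0, 0, 0, 4]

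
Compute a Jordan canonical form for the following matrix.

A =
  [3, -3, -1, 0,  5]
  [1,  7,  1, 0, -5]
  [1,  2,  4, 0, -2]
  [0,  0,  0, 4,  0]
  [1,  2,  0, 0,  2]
J_3(4) ⊕ J_1(4) ⊕ J_1(4)

The characteristic polynomial is
  det(x·I − A) = x^5 - 20*x^4 + 160*x^3 - 640*x^2 + 1280*x - 1024 = (x - 4)^5

Eigenvalues and multiplicities (the geometric multiplicity of λ is n − rank(A − λI), which equals the number of Jordan blocks for λ):
  λ = 4: algebraic multiplicity = 5, geometric multiplicity = 3

Determining the block sizes for each eigenvalue:
  λ = 4: with am = 5 and gm = 3, the partition is not yet determined (e.g. several partitions of 5 into 3 parts exist). Let N = A − (4)·I. Computing rank(N^1) = 2, rank(N^2) = 1, rank(N^3) = 0; the number of blocks of size ≥ j is rank(N^{j−1}) − rank(N^j), giving [3, 1, 1]. So we have 1 block(s) of size 3, 2 block(s) of size 1 → block sizes [3, 1, 1]

Assembling the blocks gives a Jordan form
J =
  [4, 1, 0, 0, 0]
  [0, 4, 1, 0, 0]
  [0, 0, 4, 0, 0]
  [0, 0, 0, 4, 0]
  [0, 0, 0, 0, 4]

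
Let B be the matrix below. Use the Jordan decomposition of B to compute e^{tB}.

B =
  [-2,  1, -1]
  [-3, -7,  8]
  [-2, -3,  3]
e^{tB} =
  [-t^2*exp(-2*t)/2 + exp(-2*t), -t^2*exp(-2*t) + t*exp(-2*t), 3*t^2*exp(-2*t)/2 - t*exp(-2*t)]
  [-t^2*exp(-2*t)/2 - 3*t*exp(-2*t), -t^2*exp(-2*t) - 5*t*exp(-2*t) + exp(-2*t), 3*t^2*exp(-2*t)/2 + 8*t*exp(-2*t)]
  [-t^2*exp(-2*t)/2 - 2*t*exp(-2*t), -t^2*exp(-2*t) - 3*t*exp(-2*t), 3*t^2*exp(-2*t)/2 + 5*t*exp(-2*t) + exp(-2*t)]

Strategy: write B = P · J · P⁻¹ where J is a Jordan canonical form, so e^{tB} = P · e^{tJ} · P⁻¹, and e^{tJ} can be computed block-by-block.

B has Jordan form
J =
  [-2,  1,  0]
  [ 0, -2,  1]
  [ 0,  0, -2]
(up to reordering of blocks).

Per-block formulas:
  For a 3×3 Jordan block J_3(-2): exp(t · J_3(-2)) = e^(-2t)·(I + t·N + (t^2/2)·N^2), where N is the 3×3 nilpotent shift.

After assembling e^{tJ} and conjugating by P, we get:

e^{tB} =
  [-t^2*exp(-2*t)/2 + exp(-2*t), -t^2*exp(-2*t) + t*exp(-2*t), 3*t^2*exp(-2*t)/2 - t*exp(-2*t)]
  [-t^2*exp(-2*t)/2 - 3*t*exp(-2*t), -t^2*exp(-2*t) - 5*t*exp(-2*t) + exp(-2*t), 3*t^2*exp(-2*t)/2 + 8*t*exp(-2*t)]
  [-t^2*exp(-2*t)/2 - 2*t*exp(-2*t), -t^2*exp(-2*t) - 3*t*exp(-2*t), 3*t^2*exp(-2*t)/2 + 5*t*exp(-2*t) + exp(-2*t)]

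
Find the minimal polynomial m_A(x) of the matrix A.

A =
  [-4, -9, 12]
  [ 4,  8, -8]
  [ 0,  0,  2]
x^2 - 4*x + 4

The characteristic polynomial is χ_A(x) = (x - 2)^3, so the eigenvalues are known. The minimal polynomial is
  m_A(x) = Π_λ (x − λ)^{k_λ}
where k_λ is the size of the *largest* Jordan block for λ (equivalently, the smallest k with (A − λI)^k v = 0 for every generalised eigenvector v of λ).

  λ = 2: largest Jordan block has size 2, contributing (x − 2)^2

So m_A(x) = (x - 2)^2 = x^2 - 4*x + 4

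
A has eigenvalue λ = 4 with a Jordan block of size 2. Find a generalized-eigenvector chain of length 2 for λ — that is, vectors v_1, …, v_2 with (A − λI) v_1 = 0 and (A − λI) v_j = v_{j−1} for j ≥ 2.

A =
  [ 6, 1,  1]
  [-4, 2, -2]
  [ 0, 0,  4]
A Jordan chain for λ = 4 of length 2:
v_1 = (2, -4, 0)ᵀ
v_2 = (1, 0, 0)ᵀ

Let N = A − (4)·I. We want v_2 with N^2 v_2 = 0 but N^1 v_2 ≠ 0; then v_{j-1} := N · v_j for j = 2, …, 2.

Pick v_2 = (1, 0, 0)ᵀ.
Then v_1 = N · v_2 = (2, -4, 0)ᵀ.

Sanity check: (A − (4)·I) v_1 = (0, 0, 0)ᵀ = 0. ✓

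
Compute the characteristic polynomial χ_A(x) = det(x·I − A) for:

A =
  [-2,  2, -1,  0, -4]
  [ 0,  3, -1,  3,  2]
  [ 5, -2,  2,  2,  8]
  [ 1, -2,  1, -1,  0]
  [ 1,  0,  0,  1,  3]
x^5 - 5*x^4 + 10*x^3 - 10*x^2 + 5*x - 1

Expanding det(x·I − A) (e.g. by cofactor expansion or by noting that A is similar to its Jordan form J, which has the same characteristic polynomial as A) gives
  χ_A(x) = x^5 - 5*x^4 + 10*x^3 - 10*x^2 + 5*x - 1
which factors as (x - 1)^5. The eigenvalues (with algebraic multiplicities) are λ = 1 with multiplicity 5.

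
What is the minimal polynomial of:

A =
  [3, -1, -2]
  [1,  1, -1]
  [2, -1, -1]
x^3 - 3*x^2 + 3*x - 1

The characteristic polynomial is χ_A(x) = (x - 1)^3, so the eigenvalues are known. The minimal polynomial is
  m_A(x) = Π_λ (x − λ)^{k_λ}
where k_λ is the size of the *largest* Jordan block for λ (equivalently, the smallest k with (A − λI)^k v = 0 for every generalised eigenvector v of λ).

  λ = 1: largest Jordan block has size 3, contributing (x − 1)^3

So m_A(x) = (x - 1)^3 = x^3 - 3*x^2 + 3*x - 1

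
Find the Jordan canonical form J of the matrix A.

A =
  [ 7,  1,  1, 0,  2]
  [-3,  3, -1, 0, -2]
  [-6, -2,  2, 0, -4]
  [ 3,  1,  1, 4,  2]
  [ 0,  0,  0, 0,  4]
J_2(4) ⊕ J_1(4) ⊕ J_1(4) ⊕ J_1(4)

The characteristic polynomial is
  det(x·I − A) = x^5 - 20*x^4 + 160*x^3 - 640*x^2 + 1280*x - 1024 = (x - 4)^5

Eigenvalues and multiplicities (the geometric multiplicity of λ is n − rank(A − λI), which equals the number of Jordan blocks for λ):
  λ = 4: algebraic multiplicity = 5, geometric multiplicity = 4

Determining the block sizes for each eigenvalue:
  λ = 4: 4 blocks summing to 5 forces exactly one block of size 2 and the rest size 1 → block sizes [2, 1, 1, 1]

Assembling the blocks gives a Jordan form
J =
  [4, 1, 0, 0, 0]
  [0, 4, 0, 0, 0]
  [0, 0, 4, 0, 0]
  [0, 0, 0, 4, 0]
  [0, 0, 0, 0, 4]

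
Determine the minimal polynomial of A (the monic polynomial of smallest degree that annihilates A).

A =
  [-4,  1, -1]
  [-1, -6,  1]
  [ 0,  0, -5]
x^2 + 10*x + 25

The characteristic polynomial is χ_A(x) = (x + 5)^3, so the eigenvalues are known. The minimal polynomial is
  m_A(x) = Π_λ (x − λ)^{k_λ}
where k_λ is the size of the *largest* Jordan block for λ (equivalently, the smallest k with (A − λI)^k v = 0 for every generalised eigenvector v of λ).

  λ = -5: largest Jordan block has size 2, contributing (x + 5)^2

So m_A(x) = (x + 5)^2 = x^2 + 10*x + 25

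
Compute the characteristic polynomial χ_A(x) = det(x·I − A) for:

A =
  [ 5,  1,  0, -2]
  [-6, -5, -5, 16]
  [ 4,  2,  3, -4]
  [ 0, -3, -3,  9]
x^4 - 12*x^3 + 54*x^2 - 108*x + 81

Expanding det(x·I − A) (e.g. by cofactor expansion or by noting that A is similar to its Jordan form J, which has the same characteristic polynomial as A) gives
  χ_A(x) = x^4 - 12*x^3 + 54*x^2 - 108*x + 81
which factors as (x - 3)^4. The eigenvalues (with algebraic multiplicities) are λ = 3 with multiplicity 4.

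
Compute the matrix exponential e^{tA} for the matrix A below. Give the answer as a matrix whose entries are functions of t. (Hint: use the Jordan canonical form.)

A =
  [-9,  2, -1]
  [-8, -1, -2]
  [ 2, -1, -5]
e^{tA} =
  [-t^2*exp(-5*t) - 4*t*exp(-5*t) + exp(-5*t), t^2*exp(-5*t)/2 + 2*t*exp(-5*t), -t*exp(-5*t)]
  [-2*t^2*exp(-5*t) - 8*t*exp(-5*t), t^2*exp(-5*t) + 4*t*exp(-5*t) + exp(-5*t), -2*t*exp(-5*t)]
  [2*t*exp(-5*t), -t*exp(-5*t), exp(-5*t)]

Strategy: write A = P · J · P⁻¹ where J is a Jordan canonical form, so e^{tA} = P · e^{tJ} · P⁻¹, and e^{tJ} can be computed block-by-block.

A has Jordan form
J =
  [-5,  1,  0]
  [ 0, -5,  1]
  [ 0,  0, -5]
(up to reordering of blocks).

Per-block formulas:
  For a 3×3 Jordan block J_3(-5): exp(t · J_3(-5)) = e^(-5t)·(I + t·N + (t^2/2)·N^2), where N is the 3×3 nilpotent shift.

After assembling e^{tJ} and conjugating by P, we get:

e^{tA} =
  [-t^2*exp(-5*t) - 4*t*exp(-5*t) + exp(-5*t), t^2*exp(-5*t)/2 + 2*t*exp(-5*t), -t*exp(-5*t)]
  [-2*t^2*exp(-5*t) - 8*t*exp(-5*t), t^2*exp(-5*t) + 4*t*exp(-5*t) + exp(-5*t), -2*t*exp(-5*t)]
  [2*t*exp(-5*t), -t*exp(-5*t), exp(-5*t)]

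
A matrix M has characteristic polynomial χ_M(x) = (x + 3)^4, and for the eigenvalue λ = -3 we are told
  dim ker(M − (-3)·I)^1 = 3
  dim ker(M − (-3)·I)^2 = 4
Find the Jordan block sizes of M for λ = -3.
Block sizes for λ = -3: [2, 1, 1]

From the dimensions of kernels of powers, the number of Jordan blocks of size at least j is d_j − d_{j−1} where d_j = dim ker(N^j) (with d_0 = 0). Computing the differences gives [3, 1].
The number of blocks of size exactly k is (#blocks of size ≥ k) − (#blocks of size ≥ k + 1), so the partition is: 2 block(s) of size 1, 1 block(s) of size 2.
In nonincreasing order the block sizes are [2, 1, 1].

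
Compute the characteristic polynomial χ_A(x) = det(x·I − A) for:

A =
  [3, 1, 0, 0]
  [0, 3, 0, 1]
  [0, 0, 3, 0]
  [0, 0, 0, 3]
x^4 - 12*x^3 + 54*x^2 - 108*x + 81

Expanding det(x·I − A) (e.g. by cofactor expansion or by noting that A is similar to its Jordan form J, which has the same characteristic polynomial as A) gives
  χ_A(x) = x^4 - 12*x^3 + 54*x^2 - 108*x + 81
which factors as (x - 3)^4. The eigenvalues (with algebraic multiplicities) are λ = 3 with multiplicity 4.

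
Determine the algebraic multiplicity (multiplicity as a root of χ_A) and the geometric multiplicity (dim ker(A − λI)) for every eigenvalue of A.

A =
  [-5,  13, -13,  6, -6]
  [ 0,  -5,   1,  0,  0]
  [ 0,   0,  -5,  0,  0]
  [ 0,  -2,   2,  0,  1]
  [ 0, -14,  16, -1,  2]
λ = -5: alg = 3, geom = 1; λ = 1: alg = 2, geom = 1

Step 1 — factor the characteristic polynomial to read off the algebraic multiplicities:
  χ_A(x) = (x - 1)^2*(x + 5)^3

Step 2 — compute geometric multiplicities via the rank-nullity identity g(λ) = n − rank(A − λI):
  rank(A − (-5)·I) = 4, so dim ker(A − (-5)·I) = n − 4 = 1
  rank(A − (1)·I) = 4, so dim ker(A − (1)·I) = n − 4 = 1

Summary:
  λ = -5: algebraic multiplicity = 3, geometric multiplicity = 1
  λ = 1: algebraic multiplicity = 2, geometric multiplicity = 1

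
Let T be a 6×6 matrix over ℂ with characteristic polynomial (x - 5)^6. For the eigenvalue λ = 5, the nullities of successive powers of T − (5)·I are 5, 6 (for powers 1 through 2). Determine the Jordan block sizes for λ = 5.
Block sizes for λ = 5: [2, 1, 1, 1, 1]

From the dimensions of kernels of powers, the number of Jordan blocks of size at least j is d_j − d_{j−1} where d_j = dim ker(N^j) (with d_0 = 0). Computing the differences gives [5, 1].
The number of blocks of size exactly k is (#blocks of size ≥ k) − (#blocks of size ≥ k + 1), so the partition is: 4 block(s) of size 1, 1 block(s) of size 2.
In nonincreasing order the block sizes are [2, 1, 1, 1, 1].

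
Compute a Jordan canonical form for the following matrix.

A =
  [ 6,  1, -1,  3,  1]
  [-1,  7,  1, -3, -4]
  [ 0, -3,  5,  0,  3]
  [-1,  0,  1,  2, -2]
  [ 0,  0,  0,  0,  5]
J_3(5) ⊕ J_1(5) ⊕ J_1(5)

The characteristic polynomial is
  det(x·I − A) = x^5 - 25*x^4 + 250*x^3 - 1250*x^2 + 3125*x - 3125 = (x - 5)^5

Eigenvalues and multiplicities (the geometric multiplicity of λ is n − rank(A − λI), which equals the number of Jordan blocks for λ):
  λ = 5: algebraic multiplicity = 5, geometric multiplicity = 3

Determining the block sizes for each eigenvalue:
  λ = 5: with am = 5 and gm = 3, the partition is not yet determined (e.g. several partitions of 5 into 3 parts exist). Let N = A − (5)·I. Computing rank(N^1) = 2, rank(N^2) = 1, rank(N^3) = 0; the number of blocks of size ≥ j is rank(N^{j−1}) − rank(N^j), giving [3, 1, 1]. So we have 1 block(s) of size 3, 2 block(s) of size 1 → block sizes [3, 1, 1]

Assembling the blocks gives a Jordan form
J =
  [5, 1, 0, 0, 0]
  [0, 5, 1, 0, 0]
  [0, 0, 5, 0, 0]
  [0, 0, 0, 5, 0]
  [0, 0, 0, 0, 5]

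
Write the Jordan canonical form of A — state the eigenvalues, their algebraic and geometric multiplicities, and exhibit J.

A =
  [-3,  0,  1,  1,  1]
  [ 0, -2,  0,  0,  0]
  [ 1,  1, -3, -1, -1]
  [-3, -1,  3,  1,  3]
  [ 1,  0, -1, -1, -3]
J_2(-2) ⊕ J_2(-2) ⊕ J_1(-2)

The characteristic polynomial is
  det(x·I − A) = x^5 + 10*x^4 + 40*x^3 + 80*x^2 + 80*x + 32 = (x + 2)^5

Eigenvalues and multiplicities (the geometric multiplicity of λ is n − rank(A − λI), which equals the number of Jordan blocks for λ):
  λ = -2: algebraic multiplicity = 5, geometric multiplicity = 3

Determining the block sizes for each eigenvalue:
  λ = -2: with am = 5 and gm = 3, the partition is not yet determined (e.g. several partitions of 5 into 3 parts exist). Let N = A − (-2)·I. Computing rank(N^1) = 2, rank(N^2) = 0; the number of blocks of size ≥ j is rank(N^{j−1}) − rank(N^j), giving [3, 2]. So we have 2 block(s) of size 2, 1 block(s) of size 1 → block sizes [2, 2, 1]

Assembling the blocks gives a Jordan form
J =
  [-2,  1,  0,  0,  0]
  [ 0, -2,  0,  0,  0]
  [ 0,  0, -2,  1,  0]
  [ 0,  0,  0, -2,  0]
  [ 0,  0,  0,  0, -2]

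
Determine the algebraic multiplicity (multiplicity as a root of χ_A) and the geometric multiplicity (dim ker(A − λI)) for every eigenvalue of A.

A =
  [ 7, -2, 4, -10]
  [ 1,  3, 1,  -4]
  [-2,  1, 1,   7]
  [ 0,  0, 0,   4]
λ = 3: alg = 1, geom = 1; λ = 4: alg = 3, geom = 1

Step 1 — factor the characteristic polynomial to read off the algebraic multiplicities:
  χ_A(x) = (x - 4)^3*(x - 3)

Step 2 — compute geometric multiplicities via the rank-nullity identity g(λ) = n − rank(A − λI):
  rank(A − (3)·I) = 3, so dim ker(A − (3)·I) = n − 3 = 1
  rank(A − (4)·I) = 3, so dim ker(A − (4)·I) = n − 3 = 1

Summary:
  λ = 3: algebraic multiplicity = 1, geometric multiplicity = 1
  λ = 4: algebraic multiplicity = 3, geometric multiplicity = 1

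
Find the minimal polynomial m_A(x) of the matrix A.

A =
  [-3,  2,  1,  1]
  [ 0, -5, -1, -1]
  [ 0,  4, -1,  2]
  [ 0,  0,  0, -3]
x^2 + 6*x + 9

The characteristic polynomial is χ_A(x) = (x + 3)^4, so the eigenvalues are known. The minimal polynomial is
  m_A(x) = Π_λ (x − λ)^{k_λ}
where k_λ is the size of the *largest* Jordan block for λ (equivalently, the smallest k with (A − λI)^k v = 0 for every generalised eigenvector v of λ).

  λ = -3: largest Jordan block has size 2, contributing (x + 3)^2

So m_A(x) = (x + 3)^2 = x^2 + 6*x + 9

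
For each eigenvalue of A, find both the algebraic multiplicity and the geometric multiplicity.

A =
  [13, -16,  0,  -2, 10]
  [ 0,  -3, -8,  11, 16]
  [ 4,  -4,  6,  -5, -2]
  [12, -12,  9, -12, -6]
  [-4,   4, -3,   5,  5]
λ = -3: alg = 1, geom = 1; λ = 3: alg = 4, geom = 2

Step 1 — factor the characteristic polynomial to read off the algebraic multiplicities:
  χ_A(x) = (x - 3)^4*(x + 3)

Step 2 — compute geometric multiplicities via the rank-nullity identity g(λ) = n − rank(A − λI):
  rank(A − (-3)·I) = 4, so dim ker(A − (-3)·I) = n − 4 = 1
  rank(A − (3)·I) = 3, so dim ker(A − (3)·I) = n − 3 = 2

Summary:
  λ = -3: algebraic multiplicity = 1, geometric multiplicity = 1
  λ = 3: algebraic multiplicity = 4, geometric multiplicity = 2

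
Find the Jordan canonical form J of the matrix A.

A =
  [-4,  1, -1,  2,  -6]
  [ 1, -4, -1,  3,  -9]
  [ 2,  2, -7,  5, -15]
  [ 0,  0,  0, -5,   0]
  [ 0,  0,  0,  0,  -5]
J_2(-5) ⊕ J_2(-5) ⊕ J_1(-5)

The characteristic polynomial is
  det(x·I − A) = x^5 + 25*x^4 + 250*x^3 + 1250*x^2 + 3125*x + 3125 = (x + 5)^5

Eigenvalues and multiplicities (the geometric multiplicity of λ is n − rank(A − λI), which equals the number of Jordan blocks for λ):
  λ = -5: algebraic multiplicity = 5, geometric multiplicity = 3

Determining the block sizes for each eigenvalue:
  λ = -5: with am = 5 and gm = 3, the partition is not yet determined (e.g. several partitions of 5 into 3 parts exist). Let N = A − (-5)·I. Computing rank(N^1) = 2, rank(N^2) = 0; the number of blocks of size ≥ j is rank(N^{j−1}) − rank(N^j), giving [3, 2]. So we have 2 block(s) of size 2, 1 block(s) of size 1 → block sizes [2, 2, 1]

Assembling the blocks gives a Jordan form
J =
  [-5,  1,  0,  0,  0]
  [ 0, -5,  0,  0,  0]
  [ 0,  0, -5,  1,  0]
  [ 0,  0,  0, -5,  0]
  [ 0,  0,  0,  0, -5]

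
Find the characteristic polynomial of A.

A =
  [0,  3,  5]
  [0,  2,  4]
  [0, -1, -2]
x^3

Expanding det(x·I − A) (e.g. by cofactor expansion or by noting that A is similar to its Jordan form J, which has the same characteristic polynomial as A) gives
  χ_A(x) = x^3
which factors as x^3. The eigenvalues (with algebraic multiplicities) are λ = 0 with multiplicity 3.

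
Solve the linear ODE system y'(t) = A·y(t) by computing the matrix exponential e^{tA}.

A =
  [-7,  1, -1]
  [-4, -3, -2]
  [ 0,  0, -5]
e^{tA} =
  [-2*t*exp(-5*t) + exp(-5*t), t*exp(-5*t), -t*exp(-5*t)]
  [-4*t*exp(-5*t), 2*t*exp(-5*t) + exp(-5*t), -2*t*exp(-5*t)]
  [0, 0, exp(-5*t)]

Strategy: write A = P · J · P⁻¹ where J is a Jordan canonical form, so e^{tA} = P · e^{tJ} · P⁻¹, and e^{tJ} can be computed block-by-block.

A has Jordan form
J =
  [-5,  1,  0]
  [ 0, -5,  0]
  [ 0,  0, -5]
(up to reordering of blocks).

Per-block formulas:
  For a 1×1 block at λ = -5: exp(t · [-5]) = [e^(-5t)].
  For a 2×2 Jordan block J_2(-5): exp(t · J_2(-5)) = e^(-5t)·(I + t·N), where N is the 2×2 nilpotent shift.

After assembling e^{tJ} and conjugating by P, we get:

e^{tA} =
  [-2*t*exp(-5*t) + exp(-5*t), t*exp(-5*t), -t*exp(-5*t)]
  [-4*t*exp(-5*t), 2*t*exp(-5*t) + exp(-5*t), -2*t*exp(-5*t)]
  [0, 0, exp(-5*t)]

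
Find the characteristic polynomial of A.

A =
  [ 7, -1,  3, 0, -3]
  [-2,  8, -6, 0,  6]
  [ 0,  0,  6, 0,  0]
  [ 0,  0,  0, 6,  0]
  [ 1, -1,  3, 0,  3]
x^5 - 30*x^4 + 360*x^3 - 2160*x^2 + 6480*x - 7776

Expanding det(x·I − A) (e.g. by cofactor expansion or by noting that A is similar to its Jordan form J, which has the same characteristic polynomial as A) gives
  χ_A(x) = x^5 - 30*x^4 + 360*x^3 - 2160*x^2 + 6480*x - 7776
which factors as (x - 6)^5. The eigenvalues (with algebraic multiplicities) are λ = 6 with multiplicity 5.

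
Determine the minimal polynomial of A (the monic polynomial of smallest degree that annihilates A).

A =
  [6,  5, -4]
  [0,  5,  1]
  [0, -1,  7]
x^3 - 18*x^2 + 108*x - 216

The characteristic polynomial is χ_A(x) = (x - 6)^3, so the eigenvalues are known. The minimal polynomial is
  m_A(x) = Π_λ (x − λ)^{k_λ}
where k_λ is the size of the *largest* Jordan block for λ (equivalently, the smallest k with (A − λI)^k v = 0 for every generalised eigenvector v of λ).

  λ = 6: largest Jordan block has size 3, contributing (x − 6)^3

So m_A(x) = (x - 6)^3 = x^3 - 18*x^2 + 108*x - 216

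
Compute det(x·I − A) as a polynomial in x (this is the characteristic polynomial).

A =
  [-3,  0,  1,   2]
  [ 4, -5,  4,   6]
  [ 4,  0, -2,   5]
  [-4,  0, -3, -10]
x^4 + 20*x^3 + 150*x^2 + 500*x + 625

Expanding det(x·I − A) (e.g. by cofactor expansion or by noting that A is similar to its Jordan form J, which has the same characteristic polynomial as A) gives
  χ_A(x) = x^4 + 20*x^3 + 150*x^2 + 500*x + 625
which factors as (x + 5)^4. The eigenvalues (with algebraic multiplicities) are λ = -5 with multiplicity 4.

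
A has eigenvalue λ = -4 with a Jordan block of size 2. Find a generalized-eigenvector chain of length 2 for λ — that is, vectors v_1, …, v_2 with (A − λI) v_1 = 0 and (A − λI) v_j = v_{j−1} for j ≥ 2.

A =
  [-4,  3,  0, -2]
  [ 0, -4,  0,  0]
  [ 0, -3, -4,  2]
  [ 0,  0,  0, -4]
A Jordan chain for λ = -4 of length 2:
v_1 = (3, 0, -3, 0)ᵀ
v_2 = (0, 1, 0, 0)ᵀ

Let N = A − (-4)·I. We want v_2 with N^2 v_2 = 0 but N^1 v_2 ≠ 0; then v_{j-1} := N · v_j for j = 2, …, 2.

Pick v_2 = (0, 1, 0, 0)ᵀ.
Then v_1 = N · v_2 = (3, 0, -3, 0)ᵀ.

Sanity check: (A − (-4)·I) v_1 = (0, 0, 0, 0)ᵀ = 0. ✓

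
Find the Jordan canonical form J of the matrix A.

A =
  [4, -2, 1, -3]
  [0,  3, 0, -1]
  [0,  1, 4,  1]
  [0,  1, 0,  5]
J_2(4) ⊕ J_2(4)

The characteristic polynomial is
  det(x·I − A) = x^4 - 16*x^3 + 96*x^2 - 256*x + 256 = (x - 4)^4

Eigenvalues and multiplicities (the geometric multiplicity of λ is n − rank(A − λI), which equals the number of Jordan blocks for λ):
  λ = 4: algebraic multiplicity = 4, geometric multiplicity = 2

Determining the block sizes for each eigenvalue:
  λ = 4: with am = 4 and gm = 2, the partition is not yet determined (e.g. several partitions of 4 into 2 parts exist). Let N = A − (4)·I. Computing rank(N^1) = 2, rank(N^2) = 0; the number of blocks of size ≥ j is rank(N^{j−1}) − rank(N^j), giving [2, 2]. So we have 2 block(s) of size 2 → block sizes [2, 2]

Assembling the blocks gives a Jordan form
J =
  [4, 1, 0, 0]
  [0, 4, 0, 0]
  [0, 0, 4, 1]
  [0, 0, 0, 4]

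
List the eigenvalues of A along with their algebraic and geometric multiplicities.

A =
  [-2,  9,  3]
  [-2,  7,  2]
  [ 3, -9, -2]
λ = 1: alg = 3, geom = 2

Step 1 — factor the characteristic polynomial to read off the algebraic multiplicities:
  χ_A(x) = (x - 1)^3

Step 2 — compute geometric multiplicities via the rank-nullity identity g(λ) = n − rank(A − λI):
  rank(A − (1)·I) = 1, so dim ker(A − (1)·I) = n − 1 = 2

Summary:
  λ = 1: algebraic multiplicity = 3, geometric multiplicity = 2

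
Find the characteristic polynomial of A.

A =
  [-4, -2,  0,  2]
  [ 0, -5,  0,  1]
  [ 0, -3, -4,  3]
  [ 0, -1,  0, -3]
x^4 + 16*x^3 + 96*x^2 + 256*x + 256

Expanding det(x·I − A) (e.g. by cofactor expansion or by noting that A is similar to its Jordan form J, which has the same characteristic polynomial as A) gives
  χ_A(x) = x^4 + 16*x^3 + 96*x^2 + 256*x + 256
which factors as (x + 4)^4. The eigenvalues (with algebraic multiplicities) are λ = -4 with multiplicity 4.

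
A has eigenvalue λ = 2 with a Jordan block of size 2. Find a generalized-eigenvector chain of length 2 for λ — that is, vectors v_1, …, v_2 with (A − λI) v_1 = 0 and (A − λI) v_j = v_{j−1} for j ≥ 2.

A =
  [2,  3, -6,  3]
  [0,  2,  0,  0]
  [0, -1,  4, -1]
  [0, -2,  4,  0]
A Jordan chain for λ = 2 of length 2:
v_1 = (3, 0, -1, -2)ᵀ
v_2 = (0, 1, 0, 0)ᵀ

Let N = A − (2)·I. We want v_2 with N^2 v_2 = 0 but N^1 v_2 ≠ 0; then v_{j-1} := N · v_j for j = 2, …, 2.

Pick v_2 = (0, 1, 0, 0)ᵀ.
Then v_1 = N · v_2 = (3, 0, -1, -2)ᵀ.

Sanity check: (A − (2)·I) v_1 = (0, 0, 0, 0)ᵀ = 0. ✓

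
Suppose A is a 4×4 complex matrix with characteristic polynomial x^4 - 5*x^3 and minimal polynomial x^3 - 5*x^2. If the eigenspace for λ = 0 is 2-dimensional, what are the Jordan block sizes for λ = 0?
Block sizes for λ = 0: [2, 1]

Step 1 — from the characteristic polynomial, algebraic multiplicity of λ = 0 is 3. From dim ker(A − (0)·I) = 2, there are exactly 2 Jordan blocks for λ = 0.
Step 2 — from the minimal polynomial, the factor (x − 0)^2 tells us the largest block for λ = 0 has size 2.
Step 3 — with total size 3, 2 blocks, and largest block 2, the block sizes (in nonincreasing order) are [2, 1].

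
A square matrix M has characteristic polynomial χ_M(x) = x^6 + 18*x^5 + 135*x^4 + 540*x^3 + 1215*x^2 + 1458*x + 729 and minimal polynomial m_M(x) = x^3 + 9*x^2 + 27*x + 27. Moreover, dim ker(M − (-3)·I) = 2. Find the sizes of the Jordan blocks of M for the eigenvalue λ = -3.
Block sizes for λ = -3: [3, 3]

Step 1 — from the characteristic polynomial, algebraic multiplicity of λ = -3 is 6. From dim ker(M − (-3)·I) = 2, there are exactly 2 Jordan blocks for λ = -3.
Step 2 — from the minimal polynomial, the factor (x + 3)^3 tells us the largest block for λ = -3 has size 3.
Step 3 — with total size 6, 2 blocks, and largest block 3, the block sizes (in nonincreasing order) are [3, 3].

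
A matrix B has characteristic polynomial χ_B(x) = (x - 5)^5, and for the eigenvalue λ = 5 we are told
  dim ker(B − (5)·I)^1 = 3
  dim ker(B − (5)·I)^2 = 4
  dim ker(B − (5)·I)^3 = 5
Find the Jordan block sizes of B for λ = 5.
Block sizes for λ = 5: [3, 1, 1]

From the dimensions of kernels of powers, the number of Jordan blocks of size at least j is d_j − d_{j−1} where d_j = dim ker(N^j) (with d_0 = 0). Computing the differences gives [3, 1, 1].
The number of blocks of size exactly k is (#blocks of size ≥ k) − (#blocks of size ≥ k + 1), so the partition is: 2 block(s) of size 1, 1 block(s) of size 3.
In nonincreasing order the block sizes are [3, 1, 1].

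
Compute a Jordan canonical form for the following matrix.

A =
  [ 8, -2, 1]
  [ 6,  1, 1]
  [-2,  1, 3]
J_3(4)

The characteristic polynomial is
  det(x·I − A) = x^3 - 12*x^2 + 48*x - 64 = (x - 4)^3

Eigenvalues and multiplicities (the geometric multiplicity of λ is n − rank(A − λI), which equals the number of Jordan blocks for λ):
  λ = 4: algebraic multiplicity = 3, geometric multiplicity = 1

Determining the block sizes for each eigenvalue:
  λ = 4: one block (gm = 1), so the single block has size am = 3 → block sizes [3]

Assembling the blocks gives a Jordan form
J =
  [4, 1, 0]
  [0, 4, 1]
  [0, 0, 4]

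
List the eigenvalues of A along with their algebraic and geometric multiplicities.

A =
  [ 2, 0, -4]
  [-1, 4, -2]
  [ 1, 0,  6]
λ = 4: alg = 3, geom = 2

Step 1 — factor the characteristic polynomial to read off the algebraic multiplicities:
  χ_A(x) = (x - 4)^3

Step 2 — compute geometric multiplicities via the rank-nullity identity g(λ) = n − rank(A − λI):
  rank(A − (4)·I) = 1, so dim ker(A − (4)·I) = n − 1 = 2

Summary:
  λ = 4: algebraic multiplicity = 3, geometric multiplicity = 2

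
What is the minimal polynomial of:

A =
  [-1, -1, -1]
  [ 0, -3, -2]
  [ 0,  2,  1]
x^2 + 2*x + 1

The characteristic polynomial is χ_A(x) = (x + 1)^3, so the eigenvalues are known. The minimal polynomial is
  m_A(x) = Π_λ (x − λ)^{k_λ}
where k_λ is the size of the *largest* Jordan block for λ (equivalently, the smallest k with (A − λI)^k v = 0 for every generalised eigenvector v of λ).

  λ = -1: largest Jordan block has size 2, contributing (x + 1)^2

So m_A(x) = (x + 1)^2 = x^2 + 2*x + 1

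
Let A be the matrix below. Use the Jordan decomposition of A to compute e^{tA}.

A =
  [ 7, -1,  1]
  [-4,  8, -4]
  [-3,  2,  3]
e^{tA} =
  [t^2*exp(6*t) + t*exp(6*t) + exp(6*t), -t^2*exp(6*t)/2 - t*exp(6*t), t^2*exp(6*t) + t*exp(6*t)]
  [-4*t*exp(6*t), 2*t*exp(6*t) + exp(6*t), -4*t*exp(6*t)]
  [-t^2*exp(6*t) - 3*t*exp(6*t), t^2*exp(6*t)/2 + 2*t*exp(6*t), -t^2*exp(6*t) - 3*t*exp(6*t) + exp(6*t)]

Strategy: write A = P · J · P⁻¹ where J is a Jordan canonical form, so e^{tA} = P · e^{tJ} · P⁻¹, and e^{tJ} can be computed block-by-block.

A has Jordan form
J =
  [6, 1, 0]
  [0, 6, 1]
  [0, 0, 6]
(up to reordering of blocks).

Per-block formulas:
  For a 3×3 Jordan block J_3(6): exp(t · J_3(6)) = e^(6t)·(I + t·N + (t^2/2)·N^2), where N is the 3×3 nilpotent shift.

After assembling e^{tJ} and conjugating by P, we get:

e^{tA} =
  [t^2*exp(6*t) + t*exp(6*t) + exp(6*t), -t^2*exp(6*t)/2 - t*exp(6*t), t^2*exp(6*t) + t*exp(6*t)]
  [-4*t*exp(6*t), 2*t*exp(6*t) + exp(6*t), -4*t*exp(6*t)]
  [-t^2*exp(6*t) - 3*t*exp(6*t), t^2*exp(6*t)/2 + 2*t*exp(6*t), -t^2*exp(6*t) - 3*t*exp(6*t) + exp(6*t)]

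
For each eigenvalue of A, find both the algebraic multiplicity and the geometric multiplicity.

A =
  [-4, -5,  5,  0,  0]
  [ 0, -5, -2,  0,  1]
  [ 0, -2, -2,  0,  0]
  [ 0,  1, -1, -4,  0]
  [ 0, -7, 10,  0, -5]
λ = -4: alg = 5, geom = 3

Step 1 — factor the characteristic polynomial to read off the algebraic multiplicities:
  χ_A(x) = (x + 4)^5

Step 2 — compute geometric multiplicities via the rank-nullity identity g(λ) = n − rank(A − λI):
  rank(A − (-4)·I) = 2, so dim ker(A − (-4)·I) = n − 2 = 3

Summary:
  λ = -4: algebraic multiplicity = 5, geometric multiplicity = 3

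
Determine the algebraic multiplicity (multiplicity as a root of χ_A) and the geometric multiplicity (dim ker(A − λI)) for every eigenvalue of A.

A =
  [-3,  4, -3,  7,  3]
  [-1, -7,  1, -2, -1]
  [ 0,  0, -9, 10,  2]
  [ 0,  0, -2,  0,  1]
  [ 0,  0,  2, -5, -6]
λ = -5: alg = 5, geom = 2

Step 1 — factor the characteristic polynomial to read off the algebraic multiplicities:
  χ_A(x) = (x + 5)^5

Step 2 — compute geometric multiplicities via the rank-nullity identity g(λ) = n − rank(A − λI):
  rank(A − (-5)·I) = 3, so dim ker(A − (-5)·I) = n − 3 = 2

Summary:
  λ = -5: algebraic multiplicity = 5, geometric multiplicity = 2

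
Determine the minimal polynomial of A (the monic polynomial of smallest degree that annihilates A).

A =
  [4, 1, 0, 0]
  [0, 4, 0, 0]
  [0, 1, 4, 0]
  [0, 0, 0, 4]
x^2 - 8*x + 16

The characteristic polynomial is χ_A(x) = (x - 4)^4, so the eigenvalues are known. The minimal polynomial is
  m_A(x) = Π_λ (x − λ)^{k_λ}
where k_λ is the size of the *largest* Jordan block for λ (equivalently, the smallest k with (A − λI)^k v = 0 for every generalised eigenvector v of λ).

  λ = 4: largest Jordan block has size 2, contributing (x − 4)^2

So m_A(x) = (x - 4)^2 = x^2 - 8*x + 16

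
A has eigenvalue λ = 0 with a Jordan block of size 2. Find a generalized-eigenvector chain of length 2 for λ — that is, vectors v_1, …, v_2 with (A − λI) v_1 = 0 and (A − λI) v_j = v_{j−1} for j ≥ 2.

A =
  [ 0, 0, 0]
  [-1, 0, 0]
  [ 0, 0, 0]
A Jordan chain for λ = 0 of length 2:
v_1 = (0, -1, 0)ᵀ
v_2 = (1, 0, 0)ᵀ

Let N = A − (0)·I. We want v_2 with N^2 v_2 = 0 but N^1 v_2 ≠ 0; then v_{j-1} := N · v_j for j = 2, …, 2.

Pick v_2 = (1, 0, 0)ᵀ.
Then v_1 = N · v_2 = (0, -1, 0)ᵀ.

Sanity check: (A − (0)·I) v_1 = (0, 0, 0)ᵀ = 0. ✓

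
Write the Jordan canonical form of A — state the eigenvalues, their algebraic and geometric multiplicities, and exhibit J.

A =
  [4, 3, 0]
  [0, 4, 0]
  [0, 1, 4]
J_2(4) ⊕ J_1(4)

The characteristic polynomial is
  det(x·I − A) = x^3 - 12*x^2 + 48*x - 64 = (x - 4)^3

Eigenvalues and multiplicities (the geometric multiplicity of λ is n − rank(A − λI), which equals the number of Jordan blocks for λ):
  λ = 4: algebraic multiplicity = 3, geometric multiplicity = 2

Determining the block sizes for each eigenvalue:
  λ = 4: 2 blocks summing to 3 forces exactly one block of size 2 and the rest size 1 → block sizes [2, 1]

Assembling the blocks gives a Jordan form
J =
  [4, 1, 0]
  [0, 4, 0]
  [0, 0, 4]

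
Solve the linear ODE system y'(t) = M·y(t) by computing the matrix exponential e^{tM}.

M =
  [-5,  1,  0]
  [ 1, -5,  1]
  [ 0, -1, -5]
e^{tM} =
  [t^2*exp(-5*t)/2 + exp(-5*t), t*exp(-5*t), t^2*exp(-5*t)/2]
  [t*exp(-5*t), exp(-5*t), t*exp(-5*t)]
  [-t^2*exp(-5*t)/2, -t*exp(-5*t), -t^2*exp(-5*t)/2 + exp(-5*t)]

Strategy: write M = P · J · P⁻¹ where J is a Jordan canonical form, so e^{tM} = P · e^{tJ} · P⁻¹, and e^{tJ} can be computed block-by-block.

M has Jordan form
J =
  [-5,  1,  0]
  [ 0, -5,  1]
  [ 0,  0, -5]
(up to reordering of blocks).

Per-block formulas:
  For a 3×3 Jordan block J_3(-5): exp(t · J_3(-5)) = e^(-5t)·(I + t·N + (t^2/2)·N^2), where N is the 3×3 nilpotent shift.

After assembling e^{tJ} and conjugating by P, we get:

e^{tM} =
  [t^2*exp(-5*t)/2 + exp(-5*t), t*exp(-5*t), t^2*exp(-5*t)/2]
  [t*exp(-5*t), exp(-5*t), t*exp(-5*t)]
  [-t^2*exp(-5*t)/2, -t*exp(-5*t), -t^2*exp(-5*t)/2 + exp(-5*t)]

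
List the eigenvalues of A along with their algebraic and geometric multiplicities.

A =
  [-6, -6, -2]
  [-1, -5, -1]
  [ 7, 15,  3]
λ = -4: alg = 1, geom = 1; λ = -2: alg = 2, geom = 1

Step 1 — factor the characteristic polynomial to read off the algebraic multiplicities:
  χ_A(x) = (x + 2)^2*(x + 4)

Step 2 — compute geometric multiplicities via the rank-nullity identity g(λ) = n − rank(A − λI):
  rank(A − (-4)·I) = 2, so dim ker(A − (-4)·I) = n − 2 = 1
  rank(A − (-2)·I) = 2, so dim ker(A − (-2)·I) = n − 2 = 1

Summary:
  λ = -4: algebraic multiplicity = 1, geometric multiplicity = 1
  λ = -2: algebraic multiplicity = 2, geometric multiplicity = 1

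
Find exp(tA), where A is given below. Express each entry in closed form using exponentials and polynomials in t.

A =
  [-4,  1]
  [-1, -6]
e^{tA} =
  [t*exp(-5*t) + exp(-5*t), t*exp(-5*t)]
  [-t*exp(-5*t), -t*exp(-5*t) + exp(-5*t)]

Strategy: write A = P · J · P⁻¹ where J is a Jordan canonical form, so e^{tA} = P · e^{tJ} · P⁻¹, and e^{tJ} can be computed block-by-block.

A has Jordan form
J =
  [-5,  1]
  [ 0, -5]
(up to reordering of blocks).

Per-block formulas:
  For a 2×2 Jordan block J_2(-5): exp(t · J_2(-5)) = e^(-5t)·(I + t·N), where N is the 2×2 nilpotent shift.

After assembling e^{tJ} and conjugating by P, we get:

e^{tA} =
  [t*exp(-5*t) + exp(-5*t), t*exp(-5*t)]
  [-t*exp(-5*t), -t*exp(-5*t) + exp(-5*t)]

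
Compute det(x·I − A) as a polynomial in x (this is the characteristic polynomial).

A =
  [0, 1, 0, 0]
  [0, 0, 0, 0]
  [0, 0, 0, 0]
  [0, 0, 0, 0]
x^4

Expanding det(x·I − A) (e.g. by cofactor expansion or by noting that A is similar to its Jordan form J, which has the same characteristic polynomial as A) gives
  χ_A(x) = x^4
which factors as x^4. The eigenvalues (with algebraic multiplicities) are λ = 0 with multiplicity 4.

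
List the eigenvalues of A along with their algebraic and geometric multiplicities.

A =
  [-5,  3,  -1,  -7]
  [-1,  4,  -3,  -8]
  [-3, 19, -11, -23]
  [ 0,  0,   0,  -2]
λ = -4: alg = 3, geom = 1; λ = -2: alg = 1, geom = 1

Step 1 — factor the characteristic polynomial to read off the algebraic multiplicities:
  χ_A(x) = (x + 2)*(x + 4)^3

Step 2 — compute geometric multiplicities via the rank-nullity identity g(λ) = n − rank(A − λI):
  rank(A − (-4)·I) = 3, so dim ker(A − (-4)·I) = n − 3 = 1
  rank(A − (-2)·I) = 3, so dim ker(A − (-2)·I) = n − 3 = 1

Summary:
  λ = -4: algebraic multiplicity = 3, geometric multiplicity = 1
  λ = -2: algebraic multiplicity = 1, geometric multiplicity = 1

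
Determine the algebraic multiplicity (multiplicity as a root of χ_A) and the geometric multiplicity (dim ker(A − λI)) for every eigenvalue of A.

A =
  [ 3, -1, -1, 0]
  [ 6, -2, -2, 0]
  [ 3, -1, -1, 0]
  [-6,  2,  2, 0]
λ = 0: alg = 4, geom = 3

Step 1 — factor the characteristic polynomial to read off the algebraic multiplicities:
  χ_A(x) = x^4

Step 2 — compute geometric multiplicities via the rank-nullity identity g(λ) = n − rank(A − λI):
  rank(A − (0)·I) = 1, so dim ker(A − (0)·I) = n − 1 = 3

Summary:
  λ = 0: algebraic multiplicity = 4, geometric multiplicity = 3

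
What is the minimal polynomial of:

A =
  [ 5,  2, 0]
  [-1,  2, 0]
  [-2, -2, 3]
x^2 - 7*x + 12

The characteristic polynomial is χ_A(x) = (x - 4)*(x - 3)^2, so the eigenvalues are known. The minimal polynomial is
  m_A(x) = Π_λ (x − λ)^{k_λ}
where k_λ is the size of the *largest* Jordan block for λ (equivalently, the smallest k with (A − λI)^k v = 0 for every generalised eigenvector v of λ).

  λ = 3: largest Jordan block has size 1, contributing (x − 3)
  λ = 4: largest Jordan block has size 1, contributing (x − 4)

So m_A(x) = (x - 4)*(x - 3) = x^2 - 7*x + 12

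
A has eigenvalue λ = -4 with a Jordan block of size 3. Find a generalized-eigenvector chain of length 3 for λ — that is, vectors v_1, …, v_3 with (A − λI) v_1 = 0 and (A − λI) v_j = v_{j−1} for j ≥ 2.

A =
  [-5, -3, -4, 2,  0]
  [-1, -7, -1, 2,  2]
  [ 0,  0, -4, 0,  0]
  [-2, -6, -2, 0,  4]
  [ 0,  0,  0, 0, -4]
A Jordan chain for λ = -4 of length 3:
v_1 = (3, 3, 0, 6, 0)ᵀ
v_2 = (-4, -1, 0, -2, 0)ᵀ
v_3 = (0, 0, 1, 0, 0)ᵀ

Let N = A − (-4)·I. We want v_3 with N^3 v_3 = 0 but N^2 v_3 ≠ 0; then v_{j-1} := N · v_j for j = 3, …, 2.

Pick v_3 = (0, 0, 1, 0, 0)ᵀ.
Then v_2 = N · v_3 = (-4, -1, 0, -2, 0)ᵀ.
Then v_1 = N · v_2 = (3, 3, 0, 6, 0)ᵀ.

Sanity check: (A − (-4)·I) v_1 = (0, 0, 0, 0, 0)ᵀ = 0. ✓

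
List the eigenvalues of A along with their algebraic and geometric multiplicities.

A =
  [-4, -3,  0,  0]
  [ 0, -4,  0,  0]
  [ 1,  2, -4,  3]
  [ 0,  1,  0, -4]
λ = -4: alg = 4, geom = 2

Step 1 — factor the characteristic polynomial to read off the algebraic multiplicities:
  χ_A(x) = (x + 4)^4

Step 2 — compute geometric multiplicities via the rank-nullity identity g(λ) = n − rank(A − λI):
  rank(A − (-4)·I) = 2, so dim ker(A − (-4)·I) = n − 2 = 2

Summary:
  λ = -4: algebraic multiplicity = 4, geometric multiplicity = 2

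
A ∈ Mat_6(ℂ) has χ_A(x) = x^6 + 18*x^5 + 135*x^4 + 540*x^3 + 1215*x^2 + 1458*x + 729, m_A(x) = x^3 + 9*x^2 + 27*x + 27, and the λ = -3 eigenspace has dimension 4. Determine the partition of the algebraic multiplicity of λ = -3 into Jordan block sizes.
Block sizes for λ = -3: [3, 1, 1, 1]

Step 1 — from the characteristic polynomial, algebraic multiplicity of λ = -3 is 6. From dim ker(A − (-3)·I) = 4, there are exactly 4 Jordan blocks for λ = -3.
Step 2 — from the minimal polynomial, the factor (x + 3)^3 tells us the largest block for λ = -3 has size 3.
Step 3 — with total size 6, 4 blocks, and largest block 3, the block sizes (in nonincreasing order) are [3, 1, 1, 1].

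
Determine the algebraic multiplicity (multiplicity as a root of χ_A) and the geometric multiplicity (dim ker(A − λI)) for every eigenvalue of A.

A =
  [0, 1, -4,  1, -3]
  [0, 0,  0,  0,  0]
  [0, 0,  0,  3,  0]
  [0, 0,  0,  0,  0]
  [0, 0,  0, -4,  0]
λ = 0: alg = 5, geom = 3

Step 1 — factor the characteristic polynomial to read off the algebraic multiplicities:
  χ_A(x) = x^5

Step 2 — compute geometric multiplicities via the rank-nullity identity g(λ) = n − rank(A − λI):
  rank(A − (0)·I) = 2, so dim ker(A − (0)·I) = n − 2 = 3

Summary:
  λ = 0: algebraic multiplicity = 5, geometric multiplicity = 3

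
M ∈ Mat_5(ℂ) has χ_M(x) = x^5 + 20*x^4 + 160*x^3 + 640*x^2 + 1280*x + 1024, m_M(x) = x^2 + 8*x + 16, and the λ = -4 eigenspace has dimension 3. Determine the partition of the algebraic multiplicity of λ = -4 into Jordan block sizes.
Block sizes for λ = -4: [2, 2, 1]

Step 1 — from the characteristic polynomial, algebraic multiplicity of λ = -4 is 5. From dim ker(M − (-4)·I) = 3, there are exactly 3 Jordan blocks for λ = -4.
Step 2 — from the minimal polynomial, the factor (x + 4)^2 tells us the largest block for λ = -4 has size 2.
Step 3 — with total size 5, 3 blocks, and largest block 2, the block sizes (in nonincreasing order) are [2, 2, 1].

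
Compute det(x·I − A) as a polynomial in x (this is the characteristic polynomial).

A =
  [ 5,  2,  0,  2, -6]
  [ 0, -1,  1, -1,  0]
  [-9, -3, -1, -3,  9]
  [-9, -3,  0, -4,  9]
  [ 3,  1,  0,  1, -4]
x^5 + 5*x^4 + 10*x^3 + 10*x^2 + 5*x + 1

Expanding det(x·I − A) (e.g. by cofactor expansion or by noting that A is similar to its Jordan form J, which has the same characteristic polynomial as A) gives
  χ_A(x) = x^5 + 5*x^4 + 10*x^3 + 10*x^2 + 5*x + 1
which factors as (x + 1)^5. The eigenvalues (with algebraic multiplicities) are λ = -1 with multiplicity 5.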